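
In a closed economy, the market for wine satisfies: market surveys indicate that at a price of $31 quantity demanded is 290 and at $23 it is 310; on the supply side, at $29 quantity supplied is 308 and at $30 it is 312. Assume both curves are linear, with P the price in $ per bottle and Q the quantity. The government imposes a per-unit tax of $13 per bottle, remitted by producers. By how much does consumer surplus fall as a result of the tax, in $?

Consumer surplus falls by $2320.

Demand slope: (310 − 290)/(23 − 31) = -2.5, so Qd = 367.5 − 2.5P.
Supply slope: (312 − 308)/(30 − 29) = 4, so Qs = 4P + 192.
Without the tax, 367.5 − 2.5P = 4P + 192 gives 6.5P = 175.5, so P* = $27 and Q* = 300.
With the tax collected from producers, supply shifts: Qs = 4(P − 13) + 192.
Solving gives Q = 280 with consumers paying $35 and producers receiving $22 (the $13 wedge).
ΔCS is the trapezoid between Q = 280 and Q = 300 of height $8: ½ · (300 + 280) · 8 = $2320.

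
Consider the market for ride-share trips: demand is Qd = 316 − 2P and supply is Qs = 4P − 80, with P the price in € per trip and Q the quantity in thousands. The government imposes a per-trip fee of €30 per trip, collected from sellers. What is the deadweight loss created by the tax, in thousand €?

Without the tax, 316 − 2P = 4P − 80 gives 6P = 396, so P* = €66 and Q* = 184.
With the tax collected from sellers, supply shifts: Qs = 4(P − 30) − 80.
New equilibrium: buyers pay €86, sellers receive €56, Q = 144. (Wedge: Pb − Ps = 30.)
Quantity falls by |ΔQ| = |184 − 144| = 40.
DWL = ½ · t · |ΔQ| = ½ · 30 · 40 = €600.

Deadweight loss = €600 thousand.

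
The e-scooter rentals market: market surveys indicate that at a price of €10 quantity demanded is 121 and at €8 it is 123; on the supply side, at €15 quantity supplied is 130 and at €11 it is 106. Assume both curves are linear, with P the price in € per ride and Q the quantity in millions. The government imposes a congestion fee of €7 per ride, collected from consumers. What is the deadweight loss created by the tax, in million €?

Demand slope: (123 − 121)/(8 − 10) = -1, so Qd = 131 − P.
Supply slope: (106 − 130)/(11 − 15) = 6, so Qs = 6P + 40.
Before the tax: set 131 − P = 6P + 40 → P* = €13, Q* = 118.
With the tax collected from consumers, demand (in seller-price terms) shifts: Qd = 131 − (P + 7).
Solving gives Q = 112 with consumers paying €19 and producers receiving €12 (the €7 wedge).
Quantity falls by |ΔQ| = |118 − 112| = 6.
DWL = ½ · t · |ΔQ| = ½ · 7 · 6 = €21.

Deadweight loss = €21 million.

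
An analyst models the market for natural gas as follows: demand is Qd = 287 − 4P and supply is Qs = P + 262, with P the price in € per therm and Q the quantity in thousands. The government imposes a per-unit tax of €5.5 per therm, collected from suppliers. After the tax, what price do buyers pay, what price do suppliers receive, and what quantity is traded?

Without the tax, 287 − 4P = P + 262 gives 5P = 25, so P* = €5 and Q* = 267.
With the tax collected from suppliers, supply shifts: Qs = (P − 5.5) + 262.
Solving gives Q = 262.6 with buyers paying €6.1 and suppliers receiving €0.6 (the €5.5 wedge).

Buyers pay €6.1; suppliers receive €0.6; quantity = 262.6.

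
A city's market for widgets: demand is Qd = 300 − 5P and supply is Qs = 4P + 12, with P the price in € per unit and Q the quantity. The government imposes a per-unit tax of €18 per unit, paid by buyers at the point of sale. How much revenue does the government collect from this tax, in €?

Before the tax: set 300 − 5P = 4P + 12 → P* = €32, Q* = 140.
With the tax collected from buyers, demand (in seller-price terms) shifts: Qd = 300 − 5(P + 18).
Solving gives Q = 100 with buyers paying €40 and suppliers receiving €22 (the €18 wedge).
Revenue = t · Q = 18 · 100 = €1800.

Tax revenue = €1800.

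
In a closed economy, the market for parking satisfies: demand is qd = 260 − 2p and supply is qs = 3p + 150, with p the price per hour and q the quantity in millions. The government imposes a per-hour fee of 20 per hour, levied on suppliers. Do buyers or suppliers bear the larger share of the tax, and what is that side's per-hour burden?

Buyers bear the larger share: 12 per hour.

Before the tax: set 260 − 2p = 3p + 150 → p* = 22, q* = 216.
With the tax collected from suppliers, supply shifts: qs = 3(p − 20) + 150.
New equilibrium: buyers pay 34, suppliers receive 14, q = 192. (Wedge: pb − ps = 20.)
Per-hour burden: buyers 12, suppliers 8.
Buyers take the larger share because demand is less price-elastic here (demand slope 2 vs supply slope 3).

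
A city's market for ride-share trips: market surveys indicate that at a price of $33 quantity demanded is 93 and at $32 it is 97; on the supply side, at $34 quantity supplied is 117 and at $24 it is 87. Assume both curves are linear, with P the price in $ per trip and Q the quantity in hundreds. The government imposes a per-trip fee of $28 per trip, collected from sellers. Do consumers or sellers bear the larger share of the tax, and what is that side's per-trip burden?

Sellers bear the larger share: $16 per trip.

Demand slope: (97 − 93)/(32 − 33) = -4, so Qd = 225 − 4P.
Supply slope: (87 − 117)/(24 − 34) = 3, so Qs = 3P + 15.
Before the tax: set 225 − 4P = 3P + 15 → P* = $30, Q* = 105.
With the tax collected from sellers, supply shifts: Qs = 3(P − 28) + 15.
New equilibrium: consumers pay $42, sellers receive $14, Q = 57. (Wedge: Pb − Ps = 28.)
Per-trip burden: consumers $12, sellers $16.
Sellers take the larger share because supply is less price-elastic here (demand slope 4 vs supply slope 3).
The less price-elastic side of the market bears the larger share of a per-unit tax.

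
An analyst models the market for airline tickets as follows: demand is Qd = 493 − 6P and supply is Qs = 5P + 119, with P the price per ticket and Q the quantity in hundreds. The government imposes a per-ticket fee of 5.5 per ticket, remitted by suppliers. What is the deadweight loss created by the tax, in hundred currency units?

Before the tax: set 493 − 6P = 5P + 119 → P* = 34, Q* = 289.
With the tax collected from suppliers, supply shifts: Qs = 5(P − 5.5) + 119.
New equilibrium: buyers pay 36.5, suppliers receive 31, Q = 274. (Wedge: Pb − Ps = 5.5.)
Quantity falls by |ΔQ| = |289 − 274| = 15.
DWL = ½ · t · |ΔQ| = ½ · 5.5 · 15 = 41.25.

Deadweight loss = 41.25 hundred.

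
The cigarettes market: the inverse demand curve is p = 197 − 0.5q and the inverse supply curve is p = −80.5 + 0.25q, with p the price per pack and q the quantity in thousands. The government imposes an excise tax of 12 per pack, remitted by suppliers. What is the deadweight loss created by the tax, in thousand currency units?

Rewrite in direct form: qd = 394 − 2p and qs = 4p + 322.
Before the tax: set 394 − 2p = 4p + 322 → p* = 12, q* = 370.
With the tax collected from suppliers, supply shifts: qs = 4(p − 12) + 322.
Solving gives q = 354 with buyers paying 20 and suppliers receiving 8 (the 12 wedge).
Quantity falls by |ΔQ| = |370 − 354| = 16.
DWL = ½ · t · |ΔQ| = ½ · 12 · 16 = 96.

Deadweight loss = 96 thousand.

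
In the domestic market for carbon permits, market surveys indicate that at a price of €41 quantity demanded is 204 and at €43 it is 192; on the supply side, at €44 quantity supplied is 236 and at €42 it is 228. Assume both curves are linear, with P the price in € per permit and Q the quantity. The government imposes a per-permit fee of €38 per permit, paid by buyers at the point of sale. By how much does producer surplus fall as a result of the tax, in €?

Demand slope: (192 − 204)/(43 − 41) = -6, so Qd = 450 − 6P.
Supply slope: (228 − 236)/(42 − 44) = 4, so Qs = 4P + 60.
Before the tax: set 450 − 6P = 4P + 60 → P* = €39, Q* = 216.
With the tax collected from buyers, demand (in seller-price terms) shifts: Qd = 450 − 6(P + 38).
New equilibrium: buyers pay €54.2, sellers receive €16.2, Q = 124.8. (Wedge: Pb − Ps = 38.)
ΔPS is the trapezoid between Q = 124.8 and Q = 216 of height €22.8: ½ · (216 + 124.8) · 22.8 = €3885.12.

Producer surplus falls by €3885.12.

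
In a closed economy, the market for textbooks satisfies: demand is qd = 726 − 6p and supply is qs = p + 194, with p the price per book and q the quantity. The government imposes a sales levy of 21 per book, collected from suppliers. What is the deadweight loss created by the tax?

Without the tax, 726 − 6p = p + 194 gives 7p = 532, so p* = 76 and q* = 270.
With the tax collected from suppliers, supply shifts: qs = (p − 21) + 194.
New equilibrium: consumers pay 79, suppliers receive 58, q = 252. (Wedge: pb − ps = 21.)
Quantity falls by |ΔQ| = |270 − 252| = 18.
DWL = ½ · t · |ΔQ| = ½ · 21 · 18 = 189.

Deadweight loss = 189.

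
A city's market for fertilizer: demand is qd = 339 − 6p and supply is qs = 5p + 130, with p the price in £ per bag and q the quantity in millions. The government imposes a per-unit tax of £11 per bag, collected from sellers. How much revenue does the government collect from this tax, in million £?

Tax revenue = £2145 million.

Without the tax, 339 − 6p = 5p + 130 gives 11p = 209, so p* = £19 and q* = 225.
With the tax collected from sellers, supply shifts: qs = 5(p − 11) + 130.
Solving gives q = 195 with buyers paying £24 and sellers receiving £13 (the £11 wedge).
Revenue = t · Q = 11 · 195 = £2145.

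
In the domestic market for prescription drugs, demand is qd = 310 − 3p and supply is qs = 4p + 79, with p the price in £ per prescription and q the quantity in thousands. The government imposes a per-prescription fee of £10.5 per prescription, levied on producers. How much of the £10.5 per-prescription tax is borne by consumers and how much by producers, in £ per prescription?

Consumers bear £6 per prescription; producers bear £4.5 per prescription.

Before the tax: set 310 − 3p = 4p + 79 → p* = £33, q* = 211.
With the tax collected from producers, supply shifts: qs = 4(p − 10.5) + 79.
New equilibrium: consumers pay £39, producers receive £28.5, q = 193. (Wedge: pb − ps = 10.5.)
Burden on consumers: £6; on producers: £4.5. (They sum to £10.5.)
The less price-elastic side of the market bears the larger share of a per-unit tax.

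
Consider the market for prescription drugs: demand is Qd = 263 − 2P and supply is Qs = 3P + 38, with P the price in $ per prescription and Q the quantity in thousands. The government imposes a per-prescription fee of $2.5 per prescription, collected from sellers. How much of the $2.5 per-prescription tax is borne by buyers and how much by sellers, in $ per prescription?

Before the tax: set 263 − 2P = 3P + 38 → P* = $45, Q* = 173.
With the tax collected from sellers, supply shifts: Qs = 3(P − 2.5) + 38.
Solving gives Q = 170 with buyers paying $46.5 and sellers receiving $44 (the $2.5 wedge).
Burden on buyers: $1.5; on sellers: $1. (They sum to $2.5.)
The less price-elastic side of the market bears the larger share of a per-unit tax.

Buyers bear $1.5 per prescription; sellers bear $1 per prescription.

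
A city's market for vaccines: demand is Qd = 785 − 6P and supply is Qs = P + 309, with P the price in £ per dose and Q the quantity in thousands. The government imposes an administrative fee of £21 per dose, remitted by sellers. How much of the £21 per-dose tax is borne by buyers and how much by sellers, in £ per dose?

Buyers bear £3 per dose; sellers bear £18 per dose.

Without the tax, 785 − 6P = P + 309 gives 7P = 476, so P* = £68 and Q* = 377.
With the tax collected from sellers, supply shifts: Qs = (P − 21) + 309.
New equilibrium: buyers pay £71, sellers receive £50, Q = 359. (Wedge: Pb − Ps = 21.)
Burden on buyers: £3; on sellers: £18. (They sum to £21.)
The less price-elastic side of the market bears the larger share of a per-unit tax.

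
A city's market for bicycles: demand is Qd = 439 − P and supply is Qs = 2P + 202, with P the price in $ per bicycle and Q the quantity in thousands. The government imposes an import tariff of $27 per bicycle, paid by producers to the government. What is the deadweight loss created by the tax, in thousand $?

Without the tax, 439 − P = 2P + 202 gives 3P = 237, so P* = $79 and Q* = 360.
With the tax collected from producers, supply shifts: Qs = 2(P − 27) + 202.
New equilibrium: buyers pay $97, producers receive $70, Q = 342. (Wedge: Pb − Ps = 27.)
Quantity falls by |ΔQ| = |360 − 342| = 18.
DWL = ½ · t · |ΔQ| = ½ · 27 · 18 = $243.

Deadweight loss = $243 thousand.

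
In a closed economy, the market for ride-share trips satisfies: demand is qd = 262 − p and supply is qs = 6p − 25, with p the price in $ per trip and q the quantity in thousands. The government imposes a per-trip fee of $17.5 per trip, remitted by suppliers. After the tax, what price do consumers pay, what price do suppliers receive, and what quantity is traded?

Consumers pay $56; suppliers receive $38.5; quantity = 206.

Without the tax, 262 − p = 6p − 25 gives 7p = 287, so p* = $41 and q* = 221.
With the tax collected from suppliers, supply shifts: qs = 6(p − 17.5) − 25.
Solving gives q = 206 with consumers paying $56 and suppliers receiving $38.5 (the $17.5 wedge).
The less price-elastic side of the market bears the larger share of a per-unit tax.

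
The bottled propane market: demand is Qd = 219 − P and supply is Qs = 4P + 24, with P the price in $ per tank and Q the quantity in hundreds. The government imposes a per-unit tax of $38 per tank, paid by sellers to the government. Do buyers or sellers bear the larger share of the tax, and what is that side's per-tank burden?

Buyers bear the larger share: $30.4 per tank.

Before the tax: set 219 − P = 4P + 24 → P* = $39, Q* = 180.
With the tax collected from sellers, supply shifts: Qs = 4(P − 38) + 24.
New equilibrium: buyers pay $69.4, sellers receive $31.4, Q = 149.6. (Wedge: Pb − Ps = 38.)
Per-tank burden: buyers $30.4, sellers $7.6.
Buyers take the larger share because demand is less price-elastic here (demand slope 1 vs supply slope 4).
The less price-elastic side of the market bears the larger share of a per-unit tax.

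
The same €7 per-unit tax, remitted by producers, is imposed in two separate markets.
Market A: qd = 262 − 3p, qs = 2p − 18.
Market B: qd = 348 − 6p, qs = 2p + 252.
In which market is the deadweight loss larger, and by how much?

Market B, by €7.35.

Market A: pre-tax p* = €56, q* = 94; post-tax q = 85.6; deadweight loss = €29.4.
Market B: pre-tax p* = €12, q* = 276; post-tax q = 265.5; deadweight loss = €36.75.
Difference: €29.4 vs €36.75 → market B is larger by €7.35.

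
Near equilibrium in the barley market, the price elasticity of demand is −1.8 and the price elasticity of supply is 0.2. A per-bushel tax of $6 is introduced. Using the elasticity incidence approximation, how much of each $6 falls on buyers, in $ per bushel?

Buyers bear ≈ $0.6 per bushel.

Incidence ratio: buyers' share ≈ εs / (εs + |εd|) = 0.2 / (0.2 + 1.8) = 0.1.
So buyers bear ≈ 0.1 × $6 = $0.6; sellers bear $5.4.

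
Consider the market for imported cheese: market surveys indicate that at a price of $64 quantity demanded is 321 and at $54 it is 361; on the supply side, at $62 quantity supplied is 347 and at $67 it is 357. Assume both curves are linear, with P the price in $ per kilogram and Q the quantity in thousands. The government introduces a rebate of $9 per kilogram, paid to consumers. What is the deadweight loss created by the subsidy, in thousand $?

Deadweight loss = $54 thousand.

Demand slope: (361 − 321)/(54 − 64) = -4, so Qd = 577 − 4P.
Supply slope: (357 − 347)/(67 − 62) = 2, so Qs = 2P + 223.
Without the subsidy, 577 − 4P = 2P + 223 gives 6P = 354, so P* = $59 and Q* = 341.
With a per-unit subsidy paid to consumers, each effectively pays P − 9, so demand becomes Qd = 577 − 4(P − 9).
Solving gives Q = 353 with consumers paying $56 and suppliers receiving $65 (the $9 wedge).
Quantity rises by |ΔQ| = |341 − 353| = 12.
DWL = ½ · t · |ΔQ| = ½ · 9 · 12 = $54.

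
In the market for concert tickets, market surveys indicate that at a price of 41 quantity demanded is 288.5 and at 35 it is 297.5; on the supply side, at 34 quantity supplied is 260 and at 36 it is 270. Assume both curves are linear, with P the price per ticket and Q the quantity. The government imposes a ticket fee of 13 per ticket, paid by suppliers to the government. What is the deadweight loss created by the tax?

Demand slope: (297.5 − 288.5)/(35 − 41) = -1.5, so Qd = 350 − 1.5P.
Supply slope: (270 − 260)/(36 − 34) = 5, so Qs = 5P + 90.
Without the tax, 350 − 1.5P = 5P + 90 gives 6.5P = 260, so P* = 40 and Q* = 290.
With the tax collected from suppliers, supply shifts: Qs = 5(P − 13) + 90.
Solving gives Q = 275 with consumers paying 50 and suppliers receiving 37 (the 13 wedge).
Quantity falls by |ΔQ| = |290 − 275| = 15.
DWL = ½ · t · |ΔQ| = ½ · 13 · 15 = 97.5.

Deadweight loss = 97.5.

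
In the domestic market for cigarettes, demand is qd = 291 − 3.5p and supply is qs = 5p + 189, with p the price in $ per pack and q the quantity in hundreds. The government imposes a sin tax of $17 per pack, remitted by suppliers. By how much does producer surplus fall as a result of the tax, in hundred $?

Producer surplus falls by $1620.5 hundred.

Without the tax, 291 − 3.5p = 5p + 189 gives 8.5p = 102, so p* = $12 and q* = 249.
With the tax collected from suppliers, supply shifts: qs = 5(p − 17) + 189.
New equilibrium: consumers pay $22, suppliers receive $5, q = 214. (Wedge: pb − ps = 17.)
ΔPS is the trapezoid between Q = 214 and Q = 249 of height $7: ½ · (249 + 214) · 7 = $1620.5.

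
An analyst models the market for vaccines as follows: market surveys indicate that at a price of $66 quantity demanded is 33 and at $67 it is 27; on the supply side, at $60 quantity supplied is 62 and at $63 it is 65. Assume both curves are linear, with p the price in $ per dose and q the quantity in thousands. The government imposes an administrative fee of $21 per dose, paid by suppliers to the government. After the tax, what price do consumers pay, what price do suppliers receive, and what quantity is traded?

Demand slope: (27 − 33)/(67 − 66) = -6, so qd = 429 − 6p.
Supply slope: (65 − 62)/(63 − 60) = 1, so qs = p + 2.
Before the tax: set 429 − 6p = p + 2 → p* = $61, q* = 63.
With the tax collected from suppliers, supply shifts: qs = (p − 21) + 2.
New equilibrium: consumers pay $64, suppliers receive $43, q = 45. (Wedge: pb − ps = 21.)

Consumers pay $64; suppliers receive $43; quantity = 45.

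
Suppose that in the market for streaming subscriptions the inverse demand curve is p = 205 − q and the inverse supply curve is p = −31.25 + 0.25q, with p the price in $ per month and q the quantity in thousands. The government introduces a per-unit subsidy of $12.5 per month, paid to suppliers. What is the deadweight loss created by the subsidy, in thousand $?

Inverting to q(p) form: qd = 205 − p; qs = 4p + 125.
Before the subsidy: set 205 − p = 4p + 125 → p* = $16, q* = 189.
With a per-unit subsidy paid to suppliers, each receives p + 12.5 per unit sold, so supply becomes qs = 4(p + 12.5) + 125.
Solving gives q = 199 with consumers paying $6 and suppliers receiving $18.5 (the $12.5 wedge).
Quantity rises by |ΔQ| = |189 − 199| = 10.
DWL = ½ · t · |ΔQ| = ½ · 12.5 · 10 = $62.5.

Deadweight loss = $62.5 thousand.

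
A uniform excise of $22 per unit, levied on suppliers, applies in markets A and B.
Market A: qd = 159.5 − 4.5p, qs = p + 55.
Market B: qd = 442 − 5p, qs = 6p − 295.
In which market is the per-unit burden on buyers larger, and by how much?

Market B, by $8.

Market A: pre-tax p* = $19, q* = 74; post-tax q = 56; per-unit burden on buyers = $4.
Market B: pre-tax p* = $67, q* = 107; post-tax q = 47; per-unit burden on buyers = $12.
Difference: $4 vs $12 → market B is larger by $8.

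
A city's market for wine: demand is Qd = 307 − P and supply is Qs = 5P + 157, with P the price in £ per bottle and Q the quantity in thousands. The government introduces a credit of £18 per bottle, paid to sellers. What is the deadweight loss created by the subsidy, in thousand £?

Without the subsidy, 307 − P = 5P + 157 gives 6P = 150, so P* = £25 and Q* = 282.
With a per-unit subsidy paid to sellers, each receives P + 18 per unit sold, so supply becomes Qs = 5(P + 18) + 157.
Solving gives Q = 297 with consumers paying £10 and sellers receiving £28 (the £18 wedge).
Quantity rises by |ΔQ| = |282 − 297| = 15.
DWL = ½ · t · |ΔQ| = ½ · 18 · 15 = £135.

Deadweight loss = £135 thousand.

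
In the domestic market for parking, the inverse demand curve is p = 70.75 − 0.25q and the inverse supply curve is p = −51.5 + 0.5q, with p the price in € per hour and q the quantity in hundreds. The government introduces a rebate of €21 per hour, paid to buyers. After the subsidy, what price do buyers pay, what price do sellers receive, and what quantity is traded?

Rewrite in direct form: qd = 283 − 4p and qs = 2p + 103.
Without the subsidy, 283 − 4p = 2p + 103 gives 6p = 180, so p* = €30 and q* = 163.
With a per-unit subsidy paid to buyers, each effectively pays p − 21, so demand becomes qd = 283 − 4(p − 21).
New equilibrium: buyers pay €23, sellers receive €44, q = 191. (Wedge: pb − ps = −21.)

Buyers pay €23; sellers receive €44; quantity = 191.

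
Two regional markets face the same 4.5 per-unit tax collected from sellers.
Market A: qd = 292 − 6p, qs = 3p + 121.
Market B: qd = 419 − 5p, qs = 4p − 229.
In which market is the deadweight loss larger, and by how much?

Market B, by 2.25.

Market A: pre-tax p* = 19, q* = 178; post-tax q = 169; deadweight loss = 20.25.
Market B: pre-tax p* = 72, q* = 59; post-tax q = 49; deadweight loss = 22.5.
Difference: 20.25 vs 22.5 → market B is larger by 2.25.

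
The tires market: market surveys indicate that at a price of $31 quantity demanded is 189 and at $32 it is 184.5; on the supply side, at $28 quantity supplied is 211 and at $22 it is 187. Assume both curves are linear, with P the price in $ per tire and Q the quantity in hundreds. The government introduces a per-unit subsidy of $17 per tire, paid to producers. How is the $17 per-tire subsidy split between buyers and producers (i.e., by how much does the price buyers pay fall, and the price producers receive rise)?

Demand slope: (184.5 − 189)/(32 − 31) = -4.5, so Qd = 328.5 − 4.5P.
Supply slope: (187 − 211)/(22 − 28) = 4, so Qs = 4P + 99.
Without the subsidy, 328.5 − 4.5P = 4P + 99 gives 8.5P = 229.5, so P* = $27 and Q* = 207.
With a per-unit subsidy paid to producers, each receives P + 17 per unit sold, so supply becomes Qs = 4(P + 17) + 99.
Solving gives Q = 243 with buyers paying $19 and producers receiving $36 (the $17 wedge).
Gain to buyers: $8; to producers: $9. (They sum to $17.)

Buyers gain $8 per tire; producers gain $9 per tire.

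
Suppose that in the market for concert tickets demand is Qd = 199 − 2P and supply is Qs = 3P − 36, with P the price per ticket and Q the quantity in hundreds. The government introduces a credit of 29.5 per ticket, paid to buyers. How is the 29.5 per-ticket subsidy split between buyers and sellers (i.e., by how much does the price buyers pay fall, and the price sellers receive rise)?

Buyers gain 17.7 per ticket; sellers gain 11.8 per ticket.

Before the subsidy: set 199 − 2P = 3P − 36 → P* = 47, Q* = 105.
With a per-unit subsidy paid to buyers, each effectively pays P − 29.5, so demand becomes Qd = 199 − 2(P − 29.5).
Solving gives Q = 140.4 with buyers paying 29.3 and sellers receiving 58.8 (the 29.5 wedge).
Gain to buyers: 17.7; to sellers: 11.8. (They sum to 29.5.)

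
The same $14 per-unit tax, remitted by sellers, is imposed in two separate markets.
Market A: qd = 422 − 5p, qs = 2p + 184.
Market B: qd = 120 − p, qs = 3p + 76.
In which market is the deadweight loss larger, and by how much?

Market A: pre-tax p* = $34, q* = 252; post-tax q = 232; deadweight loss = $140.
Market B: pre-tax p* = $11, q* = 109; post-tax q = 98.5; deadweight loss = $73.5.
Difference: $140 vs $73.5 → market A is larger by $66.5.

Market A, by $66.5.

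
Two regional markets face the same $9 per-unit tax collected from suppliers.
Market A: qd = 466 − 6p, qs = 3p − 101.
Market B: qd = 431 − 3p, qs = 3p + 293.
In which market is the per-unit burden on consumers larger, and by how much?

Market A: pre-tax p* = $63, q* = 88; post-tax q = 70; per-unit burden on consumers = $3.
Market B: pre-tax p* = $23, q* = 362; post-tax q = 348.5; per-unit burden on consumers = $4.5.
Difference: $3 vs $4.5 → market B is larger by $1.5.

Market B, by $1.5.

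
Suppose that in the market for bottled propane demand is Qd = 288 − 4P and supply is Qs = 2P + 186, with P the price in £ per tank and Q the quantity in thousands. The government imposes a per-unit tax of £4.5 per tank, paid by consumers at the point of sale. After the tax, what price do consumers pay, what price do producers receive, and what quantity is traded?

Consumers pay £18.5; producers receive £14; quantity = 214.

Before the tax: set 288 − 4P = 2P + 186 → P* = £17, Q* = 220.
With the tax collected from consumers, demand (in seller-price terms) shifts: Qd = 288 − 4(P + 4.5).
Solving gives Q = 214 with consumers paying £18.5 and producers receiving £14 (the £4.5 wedge).
The less price-elastic side of the market bears the larger share of a per-unit tax.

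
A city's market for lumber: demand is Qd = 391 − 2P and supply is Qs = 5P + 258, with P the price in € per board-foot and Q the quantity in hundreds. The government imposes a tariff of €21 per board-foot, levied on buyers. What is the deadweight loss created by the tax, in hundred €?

Deadweight loss = €315 hundred.

Without the tax, 391 − 2P = 5P + 258 gives 7P = 133, so P* = €19 and Q* = 353.
With the tax collected from buyers, demand (in seller-price terms) shifts: Qd = 391 − 2(P + 21).
Solving gives Q = 323 with buyers paying €34 and sellers receiving €13 (the €21 wedge).
Quantity falls by |ΔQ| = |353 − 323| = 30.
DWL = ½ · t · |ΔQ| = ½ · 21 · 30 = €315.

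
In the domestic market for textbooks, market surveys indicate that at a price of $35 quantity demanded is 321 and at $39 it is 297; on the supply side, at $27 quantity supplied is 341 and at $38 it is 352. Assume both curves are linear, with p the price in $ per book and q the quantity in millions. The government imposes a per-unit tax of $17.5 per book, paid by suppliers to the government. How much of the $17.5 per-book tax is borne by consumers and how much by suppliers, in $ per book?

Demand slope: (297 − 321)/(39 − 35) = -6, so qd = 531 − 6p.
Supply slope: (352 − 341)/(38 − 27) = 1, so qs = p + 314.
Before the tax: set 531 − 6p = p + 314 → p* = $31, q* = 345.
With the tax collected from suppliers, supply shifts: qs = (p − 17.5) + 314.
New equilibrium: consumers pay $33.5, suppliers receive $16, q = 330. (Wedge: pb − ps = 17.5.)
Burden on consumers: $2.5; on suppliers: $15. (They sum to $17.5.)
The less price-elastic side of the market bears the larger share of a per-unit tax.

Consumers bear $2.5 per book; suppliers bear $15 per book.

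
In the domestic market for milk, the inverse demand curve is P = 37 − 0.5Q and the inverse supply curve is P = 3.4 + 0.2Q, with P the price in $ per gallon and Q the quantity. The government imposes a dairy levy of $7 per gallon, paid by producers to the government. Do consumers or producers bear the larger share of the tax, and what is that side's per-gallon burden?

Consumers bear the larger share: $5 per gallon.

Rewrite in direct form: Qd = 74 − 2P and Qs = 5P − 17.
Without the tax, 74 − 2P = 5P − 17 gives 7P = 91, so P* = $13 and Q* = 48.
With the tax collected from producers, supply shifts: Qs = 5(P − 7) − 17.
New equilibrium: consumers pay $18, producers receive $11, Q = 38. (Wedge: Pb − Ps = 7.)
Per-gallon burden: consumers $5, producers $2.
Consumers take the larger share because demand is less price-elastic here (demand slope 2 vs supply slope 5).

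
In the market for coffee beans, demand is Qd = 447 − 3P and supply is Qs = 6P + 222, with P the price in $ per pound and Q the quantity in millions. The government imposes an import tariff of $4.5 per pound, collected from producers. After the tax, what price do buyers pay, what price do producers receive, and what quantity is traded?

Buyers pay $28; producers receive $23.5; quantity = 363.

Before the tax: set 447 − 3P = 6P + 222 → P* = $25, Q* = 372.
With the tax collected from producers, supply shifts: Qs = 6(P − 4.5) + 222.
New equilibrium: buyers pay $28, producers receive $23.5, Q = 363. (Wedge: Pb − Ps = 4.5.)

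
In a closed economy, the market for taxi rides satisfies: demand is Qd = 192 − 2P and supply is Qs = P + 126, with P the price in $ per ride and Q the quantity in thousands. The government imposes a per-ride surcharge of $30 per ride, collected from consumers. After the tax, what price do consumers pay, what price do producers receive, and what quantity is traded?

Consumers pay $32; producers receive $2; quantity = 128.

Without the tax, 192 − 2P = P + 126 gives 3P = 66, so P* = $22 and Q* = 148.
With the tax collected from consumers, demand (in seller-price terms) shifts: Qd = 192 − 2(P + 30).
New equilibrium: consumers pay $32, producers receive $2, Q = 128. (Wedge: Pb − Ps = 30.)
The less price-elastic side of the market bears the larger share of a per-unit tax.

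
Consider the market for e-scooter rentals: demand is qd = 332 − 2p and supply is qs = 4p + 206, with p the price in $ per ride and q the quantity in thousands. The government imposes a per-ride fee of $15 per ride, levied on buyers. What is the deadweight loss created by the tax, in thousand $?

Before the tax: set 332 − 2p = 4p + 206 → p* = $21, q* = 290.
With the tax collected from buyers, demand (in seller-price terms) shifts: qd = 332 − 2(p + 15).
Solving gives q = 270 with buyers paying $31 and suppliers receiving $16 (the $15 wedge).
Quantity falls by |ΔQ| = |290 − 270| = 20.
DWL = ½ · t · |ΔQ| = ½ · 15 · 20 = $150.

Deadweight loss = $150 thousand.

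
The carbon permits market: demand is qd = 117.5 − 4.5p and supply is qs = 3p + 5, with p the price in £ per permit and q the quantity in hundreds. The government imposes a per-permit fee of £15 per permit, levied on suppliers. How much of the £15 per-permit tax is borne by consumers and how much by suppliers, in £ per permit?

Consumers bear £6 per permit; suppliers bear £9 per permit.

Before the tax: set 117.5 − 4.5p = 3p + 5 → p* = £15, q* = 50.
With the tax collected from suppliers, supply shifts: qs = 3(p − 15) + 5.
Solving gives q = 23 with consumers paying £21 and suppliers receiving £6 (the £15 wedge).
Burden on consumers: £6; on suppliers: £9. (They sum to £15.)
The less price-elastic side of the market bears the larger share of a per-unit tax.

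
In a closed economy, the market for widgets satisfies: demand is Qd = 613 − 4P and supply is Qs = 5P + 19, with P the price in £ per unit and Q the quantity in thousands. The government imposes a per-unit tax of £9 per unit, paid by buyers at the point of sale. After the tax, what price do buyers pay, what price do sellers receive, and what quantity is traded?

Buyers pay £71; sellers receive £62; quantity = 329.

Before the tax: set 613 − 4P = 5P + 19 → P* = £66, Q* = 349.
With the tax collected from buyers, demand (in seller-price terms) shifts: Qd = 613 − 4(P + 9).
Solving gives Q = 329 with buyers paying £71 and sellers receiving £62 (the £9 wedge).
The less price-elastic side of the market bears the larger share of a per-unit tax.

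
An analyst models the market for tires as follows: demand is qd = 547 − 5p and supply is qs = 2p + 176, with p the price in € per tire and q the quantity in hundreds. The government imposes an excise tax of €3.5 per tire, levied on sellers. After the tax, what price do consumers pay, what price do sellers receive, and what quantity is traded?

Consumers pay €54; sellers receive €50.5; quantity = 277.

Before the tax: set 547 − 5p = 2p + 176 → p* = €53, q* = 282.
With the tax collected from sellers, supply shifts: qs = 2(p − 3.5) + 176.
New equilibrium: consumers pay €54, sellers receive €50.5, q = 277. (Wedge: pb − ps = 3.5.)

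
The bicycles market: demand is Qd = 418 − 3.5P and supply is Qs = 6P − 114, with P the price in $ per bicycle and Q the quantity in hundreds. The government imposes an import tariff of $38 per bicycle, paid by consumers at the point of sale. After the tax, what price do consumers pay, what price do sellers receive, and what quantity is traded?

Without the tax, 418 − 3.5P = 6P − 114 gives 9.5P = 532, so P* = $56 and Q* = 222.
With the tax collected from consumers, demand (in seller-price terms) shifts: Qd = 418 − 3.5(P + 38).
New equilibrium: consumers pay $80, sellers receive $42, Q = 138. (Wedge: Pb − Ps = 38.)

Consumers pay $80; sellers receive $42; quantity = 138.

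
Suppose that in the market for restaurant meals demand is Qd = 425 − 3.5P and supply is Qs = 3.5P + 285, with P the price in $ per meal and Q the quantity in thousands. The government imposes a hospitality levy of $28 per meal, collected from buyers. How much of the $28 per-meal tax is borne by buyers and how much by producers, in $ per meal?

Buyers bear $14 per meal; producers bear $14 per meal.

Before the tax: set 425 − 3.5P = 3.5P + 285 → P* = $20, Q* = 355.
With the tax collected from buyers, demand (in seller-price terms) shifts: Qd = 425 − 3.5(P + 28).
New equilibrium: buyers pay $34, producers receive $6, Q = 306. (Wedge: Pb − Ps = 28.)
Burden on buyers: $14; on producers: $14. (They sum to $28.)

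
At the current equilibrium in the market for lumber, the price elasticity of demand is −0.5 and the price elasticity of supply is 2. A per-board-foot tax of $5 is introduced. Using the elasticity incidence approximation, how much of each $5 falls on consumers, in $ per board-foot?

Incidence ratio: consumers' share ≈ εs / (εs + |εd|) = 2 / (2 + 0.5) = 0.8.
So consumers bear ≈ 0.8 × $5 = $4; suppliers bear $1.

Consumers bear ≈ $4 per board-foot.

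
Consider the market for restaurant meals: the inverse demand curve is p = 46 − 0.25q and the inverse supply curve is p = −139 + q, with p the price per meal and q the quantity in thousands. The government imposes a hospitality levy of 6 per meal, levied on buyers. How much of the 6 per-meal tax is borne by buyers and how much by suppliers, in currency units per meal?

Inverting to q(p) form: qd = 184 − 4p; qs = p + 139.
Before the tax: set 184 − 4p = p + 139 → p* = 9, q* = 148.
With the tax collected from buyers, demand (in seller-price terms) shifts: qd = 184 − 4(p + 6).
New equilibrium: buyers pay 10.2, suppliers receive 4.2, q = 143.2. (Wedge: pb − ps = 6.)
Burden on buyers: 1.2; on suppliers: 4.8. (They sum to 6.)

Buyers bear 1.2 per meal; suppliers bear 4.8 per meal.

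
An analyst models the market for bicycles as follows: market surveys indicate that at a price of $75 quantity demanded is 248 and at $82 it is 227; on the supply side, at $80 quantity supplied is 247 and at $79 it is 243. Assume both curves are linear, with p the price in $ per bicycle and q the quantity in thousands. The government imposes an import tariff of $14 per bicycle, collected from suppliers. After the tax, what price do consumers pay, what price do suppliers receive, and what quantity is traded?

Consumers pay $86; suppliers receive $72; quantity = 215.

Demand slope: (227 − 248)/(82 − 75) = -3, so qd = 473 − 3p.
Supply slope: (243 − 247)/(79 − 80) = 4, so qs = 4p − 73.
Before the tax: set 473 − 3p = 4p − 73 → p* = $78, q* = 239.
With the tax collected from suppliers, supply shifts: qs = 4(p − 14) − 73.
Solving gives q = 215 with consumers paying $86 and suppliers receiving $72 (the $14 wedge).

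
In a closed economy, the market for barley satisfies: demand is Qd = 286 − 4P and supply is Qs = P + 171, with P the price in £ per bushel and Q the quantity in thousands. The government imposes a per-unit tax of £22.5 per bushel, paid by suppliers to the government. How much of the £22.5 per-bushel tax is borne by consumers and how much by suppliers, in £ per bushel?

Without the tax, 286 − 4P = P + 171 gives 5P = 115, so P* = £23 and Q* = 194.
With the tax collected from suppliers, supply shifts: Qs = (P − 22.5) + 171.
New equilibrium: consumers pay £27.5, suppliers receive £5, Q = 176. (Wedge: Pb − Ps = 22.5.)
Burden on consumers: £4.5; on suppliers: £18. (They sum to £22.5.)

Consumers bear £4.5 per bushel; suppliers bear £18 per bushel.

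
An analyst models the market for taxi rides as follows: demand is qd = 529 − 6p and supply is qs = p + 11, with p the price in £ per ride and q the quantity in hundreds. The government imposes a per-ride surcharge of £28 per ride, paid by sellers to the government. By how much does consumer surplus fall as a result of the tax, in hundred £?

Before the tax: set 529 − 6p = p + 11 → p* = £74, q* = 85.
With the tax collected from sellers, supply shifts: qs = (p − 28) + 11.
Solving gives q = 61 with buyers paying £78 and sellers receiving £50 (the £28 wedge).
ΔCS is the trapezoid between Q = 61 and Q = 85 of height £4: ½ · (85 + 61) · 4 = £292.

Consumer surplus falls by £292 hundred.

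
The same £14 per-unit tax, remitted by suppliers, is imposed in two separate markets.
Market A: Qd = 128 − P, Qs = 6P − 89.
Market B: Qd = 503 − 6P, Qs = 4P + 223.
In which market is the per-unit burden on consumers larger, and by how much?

Market A, by £6.4.

Market A: pre-tax P* = £31, Q* = 97; post-tax Q = 85; per-unit burden on consumers = £12.
Market B: pre-tax P* = £28, Q* = 335; post-tax Q = 301.4; per-unit burden on consumers = £5.6.
Difference: £12 vs £5.6 → market A is larger by £6.4.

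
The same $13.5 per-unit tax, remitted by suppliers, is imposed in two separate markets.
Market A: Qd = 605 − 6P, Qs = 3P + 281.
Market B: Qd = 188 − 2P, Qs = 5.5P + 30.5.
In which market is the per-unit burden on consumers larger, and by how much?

Market B, by $5.4.

Market A: pre-tax P* = $36, Q* = 389; post-tax Q = 362; per-unit burden on consumers = $4.5.
Market B: pre-tax P* = $21, Q* = 146; post-tax Q = 126.2; per-unit burden on consumers = $9.9.
Difference: $4.5 vs $9.9 → market B is larger by $5.4.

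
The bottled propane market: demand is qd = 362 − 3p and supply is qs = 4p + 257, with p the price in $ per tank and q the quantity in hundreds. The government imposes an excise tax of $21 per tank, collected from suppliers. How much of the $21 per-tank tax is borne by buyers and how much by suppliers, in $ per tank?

Buyers bear $12 per tank; suppliers bear $9 per tank.

Without the tax, 362 − 3p = 4p + 257 gives 7p = 105, so p* = $15 and q* = 317.
With the tax collected from suppliers, supply shifts: qs = 4(p − 21) + 257.
New equilibrium: buyers pay $27, suppliers receive $6, q = 281. (Wedge: pb − ps = 21.)
Burden on buyers: $12; on suppliers: $9. (They sum to $21.)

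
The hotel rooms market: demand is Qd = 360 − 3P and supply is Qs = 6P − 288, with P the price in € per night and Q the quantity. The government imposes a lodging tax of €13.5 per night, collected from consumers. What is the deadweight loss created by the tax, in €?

Before the tax: set 360 − 3P = 6P − 288 → P* = €72, Q* = 144.
With the tax collected from consumers, demand (in seller-price terms) shifts: Qd = 360 − 3(P + 13.5).
New equilibrium: consumers pay €81, suppliers receive €67.5, Q = 117. (Wedge: Pb − Ps = 13.5.)
Quantity falls by |ΔQ| = |144 − 117| = 27.
DWL = ½ · t · |ΔQ| = ½ · 13.5 · 27 = €182.25.

Deadweight loss = €182.25.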